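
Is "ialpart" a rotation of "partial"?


Word: "partial", Candidate: "ialpart"
Method: check if candidate is substring of word+word
"partialpartial" contains "ialpart"? Yes
Is rotation = Yes


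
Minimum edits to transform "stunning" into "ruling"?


Word 1: "stunning" (length 8)
Word 2: "ruling" (length 6)
One optimal edit sequence (insert/delete/substitute each cost 1):
  1. delete 's'  (+1)
  2. substitute 't' -> 'r'  (+1)
  3. keep 'u'
  4. delete 'n'  (+1)
  5. substitute 'n' -> 'l'  (+1)
  6. keep 'i'
  7. keep 'n'
  8. keep 'g'
Total edit operations: 4
Edit distance = 4


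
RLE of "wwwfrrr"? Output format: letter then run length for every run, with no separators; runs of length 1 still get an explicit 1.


String: "wwwfrrr"
Scanning for consecutive runs:
  'w' x 3
  'f' x 1
  'r' x 3
RLE = "w3f1r3"


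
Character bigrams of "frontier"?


Word: "frontier" (length 8)
Number of bigrams = 8 - 2 + 1 = 7
  Position 0: "fr"
  Position 1: "ro"
  Position 2: "on"
  Position 3: "nt"
  Position 4: "ti"
  Position 5: "ie"
  Position 6: "er"
Bigrams = "fr", "ro", "on", "nt", "ti", "ie", "er"


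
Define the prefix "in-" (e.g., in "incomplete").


Prefix: in-
As in: incomplete -> in- + complete
Meaning = not / into


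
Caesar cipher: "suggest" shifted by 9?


Word: "suggest"
Shift: 9
Each letter → (letter + shift) mod 26:
  's' (18) + 9 = 1 → 'b'
  'u' (20) + 9 = 3 → 'd'
  'g' (6) + 9 = 15 → 'p'
  'g' (6) + 9 = 15 → 'p'
  'e' (4) + 9 = 13 → 'n'
  's' (18) + 9 = 1 → 'b'
  't' (19) + 9 = 2 → 'c'
Result = "bdppnbc"


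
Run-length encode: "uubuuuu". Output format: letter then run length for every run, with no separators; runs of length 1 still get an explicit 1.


String: "uubuuuu"
Scanning for consecutive runs:
  'u' x 2
  'b' x 1
  'u' x 4
RLE = "u2b1u4"


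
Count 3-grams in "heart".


Word: "heart" (length 5)
Number of 3-grams = length - 3 + 1 = 5 - 3 + 1
= 3


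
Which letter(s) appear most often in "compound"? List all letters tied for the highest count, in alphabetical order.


Word: "compound"
Letter counts:
  'c': 1
  'd': 1
  'm': 1
  'n': 1
  'o': 2
  'p': 1
  'u': 1
Maximum count = 2
Most frequent = 'o' (2 times each)


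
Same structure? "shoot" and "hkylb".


Pattern of "shoot": [0, 1, 2, 2, 3]
Pattern of "hkylb": [0, 1, 2, 3, 4]
Patterns do not match
Same pattern = No


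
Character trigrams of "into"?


Word: "into" (length 4)
Number of trigrams = 4 - 3 + 1 = 2
  Position 0: "int"
  Position 1: "nto"
Trigrams = "int", "nto"


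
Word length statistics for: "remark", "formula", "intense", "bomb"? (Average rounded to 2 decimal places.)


Lengths: "remark"=6, "formula"=7, "intense"=7, "bomb"=4
Sum = 24, Count = 4
Average = 24/4 = 6.00
= avg=6.00, min=4, max=7


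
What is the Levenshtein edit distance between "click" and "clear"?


Word 1: "click" (length 5)
Word 2: "clear" (length 5)
One optimal edit sequence (insert/delete/substitute each cost 1):
  1. keep 'c'
  2. keep 'l'
  3. substitute 'i' -> 'e'  (+1)
  4. substitute 'c' -> 'a'  (+1)
  5. substitute 'k' -> 'r'  (+1)
Total edit operations: 3
Edit distance = 3


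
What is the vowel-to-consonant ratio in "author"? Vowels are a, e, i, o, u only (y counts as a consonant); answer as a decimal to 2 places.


Word: "author"
Vowels (a,e,i,o,u): 3
Consonants: 3
Ratio = 3/3
= 1.00


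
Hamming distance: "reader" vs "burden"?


Comparing character by character (same length = 6):
  Pos 0: 'r' vs 'b' !=
  Pos 1: 'e' vs 'u' !=
  Pos 2: 'a' vs 'r' !=
  Pos 3: 'd' vs 'd' =
  Pos 4: 'e' vs 'e' =
  Pos 5: 'r' vs 'n' !=
Hamming distance = 4


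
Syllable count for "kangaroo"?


Word: "kangaroo"
Syllable breakdown: kan · ga · roo
Counting: 3 parts
= 3 syllables


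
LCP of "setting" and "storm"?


Word 1: "setting"
Word 2: "storm"
Comparing from start:
  Pos 0: 's' == 's'
  Pos 1: 'e' != 't' (stop)
LCP = "s" (length 1)


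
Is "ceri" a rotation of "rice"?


Word: "rice", Candidate: "ceri"
Method: check if candidate is substring of word+word
"ricerice" contains "ceri"? Yes
Is rotation = Yes


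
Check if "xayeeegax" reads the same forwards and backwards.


Word: "xayeeegax"
Reversed: "xageeeyax"
Forward == Backward? xayeeegax != xageeeyax
Palindrome = No


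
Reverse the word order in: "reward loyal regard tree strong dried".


Original: "reward loyal regard tree strong dried"
Words (1..n): reward | loyal | regard | tree | strong | dried
Reversed (n..1): dried | strong | tree | regard | loyal | reward
Result = "dried strong tree regard loyal reward"


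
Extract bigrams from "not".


Word: "not" (length 3)
Number of bigrams = 3 - 2 + 1 = 2
  Position 0: "no"
  Position 1: "ot"
Bigrams = "no", "ot"


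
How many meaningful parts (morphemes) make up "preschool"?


Word: "preschool"
Morphemes: pre- + school
Each morpheme carries meaning
= 2 morphemes


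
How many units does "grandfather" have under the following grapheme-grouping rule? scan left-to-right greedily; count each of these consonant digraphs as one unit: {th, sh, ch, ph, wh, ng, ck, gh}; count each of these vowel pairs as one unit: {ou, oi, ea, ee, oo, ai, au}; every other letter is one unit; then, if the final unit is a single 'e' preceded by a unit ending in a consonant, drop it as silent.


Word: "grandfather" (11 letters)
Left-to-right scan:
  [1] 'g' (letter)
  [2] 'r' (letter)
  [3] 'a' (letter)
  [4] 'n' (letter)
  [5] 'd' (letter)
  [6] 'f' (letter)
  [7] 'a' (letter)
  [8] 'th' (digraph)
  [9] 'e' (letter)
  [10] 'r' (letter)
Units from scan: 10
Sound units = 10 units


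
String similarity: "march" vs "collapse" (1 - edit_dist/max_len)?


Word 1: "march" (length 5)
Word 2: "collapse" (length 8)
One optimal edit sequence:
  1. insert 'c'  (+1)
  2. insert 'o'  (+1)
  3. insert 'l'  (+1)
  4. substitute 'm' -> 'l'  (+1)
  5. keep 'a'
  6. substitute 'r' -> 'p'  (+1)
  7. substitute 'c' -> 's'  (+1)
  8. substitute 'h' -> 'e'  (+1)
Edit distance = 7
Max length = max(5, 8) = 8
Similarity = 1 - 7/8
= 0.1250


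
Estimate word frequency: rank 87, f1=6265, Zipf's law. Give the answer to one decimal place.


Zipf's law: f(r) = f(1) / r
f(1) = 6265
f(87) = 6265 / 87
= 72.0 occurrences


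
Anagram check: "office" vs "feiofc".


Word 1: "office" → sorted: ceffio
Word 2: "feiofc" → sorted: ceffio
Same letters? ceffio == ceffio
Anagram = Yes


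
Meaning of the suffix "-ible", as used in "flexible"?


Suffix: -ible
Example: flexible (flex + -ible)
Meaning = capable of


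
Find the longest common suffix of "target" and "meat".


Word 1: "target"
Word 2: "meat"
Comparing from end:
  Pos -1: 't' == 't'
  Pos -2: 'e' != 'a' (stop)
LCS = "t" (length 1)


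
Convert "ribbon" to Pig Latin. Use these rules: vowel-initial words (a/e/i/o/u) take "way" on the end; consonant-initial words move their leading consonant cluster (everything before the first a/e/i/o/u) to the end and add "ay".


Word: "ribbon"
Starts with consonant(s) → move to end, add 'ay'
Consonant cluster: "r"
Pig Latin = "ibbonray"


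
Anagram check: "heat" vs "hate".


Word 1: "heat" → sorted: aeht
Word 2: "hate" → sorted: aeht
Same letters? aeht == aeht
Anagram = Yes


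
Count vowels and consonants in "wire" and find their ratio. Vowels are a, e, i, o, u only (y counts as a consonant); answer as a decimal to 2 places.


Word: "wire"
Vowels (a,e,i,o,u): 2
Consonants: 2
Ratio = 2/2
= 1.00


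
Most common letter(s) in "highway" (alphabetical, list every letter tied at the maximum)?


Word: "highway"
Letter counts:
  'a': 1
  'g': 1
  'h': 2
  'i': 1
  'w': 1
  'y': 1
Maximum count = 2
Most frequent = 'h' (2 times each)


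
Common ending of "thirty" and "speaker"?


Word 1: "thirty"
Word 2: "speaker"
Comparing from end:
  Pos -1: 'y' != 'r' (stop)
LCS = "" (length 0)


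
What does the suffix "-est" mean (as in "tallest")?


Suffix: -est
Example: tallest = tall + -est
Meaning = most


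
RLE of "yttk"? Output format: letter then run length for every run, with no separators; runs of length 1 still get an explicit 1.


String: "yttk"
Scanning for consecutive runs:
  'y' x 1
  't' x 2
  'k' x 1
RLE = "y1t2k1"


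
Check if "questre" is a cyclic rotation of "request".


Word: "request", Candidate: "questre"
Method: check if candidate is substring of word+word
"requestrequest" contains "questre"? Yes
Is rotation = Yes


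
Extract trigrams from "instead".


Word: "instead" (length 7)
Number of trigrams = 7 - 3 + 1 = 5
  Position 0: "ins"
  Position 1: "nst"
  Position 2: "ste"
  Position 3: "tea"
  Position 4: "ead"
Trigrams = "ins", "nst", "ste", "tea", "ead"


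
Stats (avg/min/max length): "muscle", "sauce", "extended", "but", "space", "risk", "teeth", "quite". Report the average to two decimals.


Lengths: "muscle"=6, "sauce"=5, "extended"=8, "but"=3, "space"=5, "risk"=4, "teeth"=5, "quite"=5
Sum = 41, Count = 8
Average = 41/8 = 5.13
= avg=5.13, min=3, max=8


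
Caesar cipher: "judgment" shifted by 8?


Word: "judgment"
Shift: 8
Each letter → (letter + shift) mod 26:
  'j' (9) + 8 = 17 → 'r'
  'u' (20) + 8 = 2 → 'c'
  'd' (3) + 8 = 11 → 'l'
  'g' (6) + 8 = 14 → 'o'
  'm' (12) + 8 = 20 → 'u'
  'e' (4) + 8 = 12 → 'm'
  'n' (13) + 8 = 21 → 'v'
  't' (19) + 8 = 1 → 'b'
Result = "rcloumvb"


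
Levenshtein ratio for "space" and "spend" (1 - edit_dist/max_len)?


Word 1: "space" (length 5)
Word 2: "spend" (length 5)
One optimal edit sequence:
  1. keep 's'
  2. keep 'p'
  3. substitute 'a' -> 'e'  (+1)
  4. substitute 'c' -> 'n'  (+1)
  5. substitute 'e' -> 'd'  (+1)
Edit distance = 3
Max length = max(5, 5) = 5
Similarity = 1 - 3/5
= 0.4000


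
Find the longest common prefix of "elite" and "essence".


Word 1: "elite"
Word 2: "essence"
Comparing from start:
  Pos 0: 'e' == 'e'
  Pos 1: 'l' != 's' (stop)
LCP = "e" (length 1)


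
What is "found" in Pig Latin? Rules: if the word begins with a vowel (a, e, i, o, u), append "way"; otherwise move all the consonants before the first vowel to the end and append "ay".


Word: "found"
Starts with consonant(s) → move to end, add 'ay'
Consonant cluster: "f"
Pig Latin = "oundfay"


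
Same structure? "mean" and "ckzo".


Pattern of "mean": [0, 1, 2, 3]
Pattern of "ckzo": [0, 1, 2, 3]
Patterns match
Same pattern = Yes


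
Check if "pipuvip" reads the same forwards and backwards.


Word: "pipuvip"
Reversed: "pivupip"
Forward == Backward? pipuvip != pivupip
Palindrome = No


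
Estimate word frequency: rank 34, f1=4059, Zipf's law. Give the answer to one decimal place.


Zipf's law: f(r) = f(1) / r
f(1) = 4059
f(34) = 4059 / 34
= 119.4 occurrences


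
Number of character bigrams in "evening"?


Word: "evening" (length 7)
Number of 2-grams = length - 2 + 1 = 7 - 2 + 1
= 6


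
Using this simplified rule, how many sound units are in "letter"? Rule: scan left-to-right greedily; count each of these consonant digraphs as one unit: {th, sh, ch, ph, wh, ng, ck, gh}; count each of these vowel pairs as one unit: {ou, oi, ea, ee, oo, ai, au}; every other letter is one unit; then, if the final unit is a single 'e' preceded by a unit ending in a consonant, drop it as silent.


Word: "letter" (6 letters)
Left-to-right scan:
  (1) 'l' (letter)
  (2) 'e' (letter)
  (3) 't' (letter)
  (4) 't' (letter)
  (5) 'e' (letter)
  (6) 'r' (letter)
Units from scan: 6
Sound units = 6 units


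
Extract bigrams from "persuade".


Word: "persuade" (length 8)
Number of bigrams = 8 - 2 + 1 = 7
  Position 0: "pe"
  Position 1: "er"
  Position 2: "rs"
  Position 3: "su"
  Position 4: "ua"
  Position 5: "ad"
  Position 6: "de"
Bigrams = "pe", "er", "rs", "su", "ua", "ad", "de"


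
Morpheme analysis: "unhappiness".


Word: "unhappiness"
Morphemes: un- / happi / -ness
Each morpheme carries meaning
= 3 morphemes


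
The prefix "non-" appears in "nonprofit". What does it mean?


Prefix: non-
Example: nonprofit (non- + profit)
Meaning = not


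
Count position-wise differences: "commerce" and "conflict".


Comparing character by character (same length = 8):
  Pos 0: 'c' vs 'c' =
  Pos 1: 'o' vs 'o' =
  Pos 2: 'm' vs 'n' !=
  Pos 3: 'm' vs 'f' !=
  Pos 4: 'e' vs 'l' !=
  Pos 5: 'r' vs 'i' !=
  Pos 6: 'c' vs 'c' =
  Pos 7: 'e' vs 't' !=
Hamming distance = 5


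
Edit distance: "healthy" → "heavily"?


Word 1: "healthy" (length 7)
Word 2: "heavily" (length 7)
One optimal edit sequence (insert/delete/substitute each cost 1):
  1. keep 'h'
  2. keep 'e'
  3. keep 'a'
  4. substitute 'l' -> 'v'  (+1)
  5. substitute 't' -> 'i'  (+1)
  6. substitute 'h' -> 'l'  (+1)
  7. keep 'y'
Total edit operations: 3
Edit distance = 3


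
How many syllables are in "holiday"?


Word: "holiday"
Syllable breakdown: hol · i · day
Counting: 3 parts
= 3 syllables


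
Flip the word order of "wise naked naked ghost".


Original: "wise naked naked ghost"
Words (1..n): wise | naked | naked | ghost
Reversed (n..1): ghost | naked | naked | wise
Result = "ghost naked naked wise"


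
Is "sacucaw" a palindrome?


Word: "sacucaw"
Reversed: "wacucas"
Forward == Backward? sacucaw != wacucas
Palindrome = No


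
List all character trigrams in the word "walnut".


Word: "walnut" (length 6)
Number of trigrams = 6 - 3 + 1 = 4
  Position 0: "wal"
  Position 1: "aln"
  Position 2: "lnu"
  Position 3: "nut"
Trigrams = "wal", "aln", "lnu", "nut"


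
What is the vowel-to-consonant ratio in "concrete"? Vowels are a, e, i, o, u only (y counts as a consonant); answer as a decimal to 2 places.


Word: "concrete"
Vowels (a,e,i,o,u): 3
Consonants: 5
Ratio = 3/5
= 0.60


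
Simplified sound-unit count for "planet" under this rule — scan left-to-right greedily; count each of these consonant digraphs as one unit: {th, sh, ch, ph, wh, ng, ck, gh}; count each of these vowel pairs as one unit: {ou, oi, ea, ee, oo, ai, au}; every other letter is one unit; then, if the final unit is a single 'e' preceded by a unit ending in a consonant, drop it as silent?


Word: "planet" (6 letters)
Left-to-right scan:
  1. 'p' (letter)
  2. 'l' (letter)
  3. 'a' (letter)
  4. 'n' (letter)
  5. 'e' (letter)
  6. 't' (letter)
Units from scan: 6
Sound units = 6 units


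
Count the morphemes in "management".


Word: "management"
Morphemes: manage + -ment
Each morpheme carries meaning
= 2 morphemes


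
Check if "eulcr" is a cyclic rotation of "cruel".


Word: "cruel", Candidate: "eulcr"
Method: check if candidate is substring of word+word
"cruelcruel" contains "eulcr"? No
Is rotation = No


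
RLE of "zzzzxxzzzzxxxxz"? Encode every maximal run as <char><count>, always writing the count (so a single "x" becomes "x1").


String: "zzzzxxzzzzxxxxz"
Scanning for consecutive runs:
  'z' x 4
  'x' x 2
  'z' x 4
  'x' x 4
  'z' x 1
RLE = "z4x2z4x4z1"


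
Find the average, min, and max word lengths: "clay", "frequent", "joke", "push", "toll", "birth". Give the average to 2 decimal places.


Lengths: "clay"=4, "frequent"=8, "joke"=4, "push"=4, "toll"=4, "birth"=5
Sum = 29, Count = 6
Average = 29/6 = 4.83
= avg=4.83, min=4, max=8


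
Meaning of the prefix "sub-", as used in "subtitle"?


Prefix: sub-
As in: subtitle -> sub- + title
Meaning = under / below


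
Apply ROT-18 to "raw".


Word: "raw"
Shift: 18
Each letter → (letter + shift) mod 26:
  'r' (17) + 18 = 9 → 'j'
  'a' (0) + 18 = 18 → 's'
  'w' (22) + 18 = 14 → 'o'
Result = "jso"


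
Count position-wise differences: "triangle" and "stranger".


Comparing character by character (same length = 8):
  Pos 0: 't' vs 's' !=
  Pos 1: 'r' vs 't' !=
  Pos 2: 'i' vs 'r' !=
  Pos 3: 'a' vs 'a' =
  Pos 4: 'n' vs 'n' =
  Pos 5: 'g' vs 'g' =
  Pos 6: 'l' vs 'e' !=
  Pos 7: 'e' vs 'r' !=
Hamming distance = 5


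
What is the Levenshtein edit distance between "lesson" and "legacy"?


Word 1: "lesson" (length 6)
Word 2: "legacy" (length 6)
One optimal edit sequence (insert/delete/substitute each cost 1):
  1. keep 'l'
  2. keep 'e'
  3. substitute 's' -> 'g'  (+1)
  4. substitute 's' -> 'a'  (+1)
  5. substitute 'o' -> 'c'  (+1)
  6. substitute 'n' -> 'y'  (+1)
Total edit operations: 4
Edit distance = 4


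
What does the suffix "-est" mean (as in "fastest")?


Suffix: -est
As in: fastest -> fast + -est
Meaning = most


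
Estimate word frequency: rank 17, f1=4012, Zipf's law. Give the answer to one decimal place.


Zipf's law: f(r) = f(1) / r
f(1) = 4012
f(17) = 4012 / 17
= 236.0 occurrences


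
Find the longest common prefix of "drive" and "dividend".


Word 1: "drive"
Word 2: "dividend"
Comparing from start:
  Pos 0: 'd' == 'd'
  Pos 1: 'r' != 'i' (stop)
LCP = "d" (length 1)


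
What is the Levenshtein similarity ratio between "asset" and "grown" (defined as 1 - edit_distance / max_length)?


Word 1: "asset" (length 5)
Word 2: "grown" (length 5)
One optimal edit sequence:
  1. substitute 'a' -> 'g'  (+1)
  2. substitute 's' -> 'r'  (+1)
  3. substitute 's' -> 'o'  (+1)
  4. substitute 'e' -> 'w'  (+1)
  5. substitute 't' -> 'n'  (+1)
Edit distance = 5
Max length = max(5, 5) = 5
Similarity = 1 - 5/5
= 0.0000


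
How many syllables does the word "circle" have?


Word: "circle"
Syllable breakdown: cir-cle
Counting: 2 parts
= 2 syllables


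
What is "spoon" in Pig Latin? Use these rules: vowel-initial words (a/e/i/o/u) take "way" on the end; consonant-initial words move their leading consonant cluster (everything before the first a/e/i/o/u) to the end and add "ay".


Word: "spoon"
Starts with consonant(s) → move to end, add 'ay'
Consonant cluster: "sp"
Pig Latin = "oonspay"


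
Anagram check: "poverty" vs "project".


Word 1: "poverty" → sorted: eoprtvy
Word 2: "project" → sorted: cejoprt
Same letters? eoprtvy != cejoprt
Anagram = No


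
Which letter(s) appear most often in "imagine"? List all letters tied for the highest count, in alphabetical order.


Word: "imagine"
Letter counts:
  'a': 1
  'e': 1
  'g': 1
  'i': 2
  'm': 1
  'n': 1
Maximum count = 2
Most frequent = 'i' (2 times each)


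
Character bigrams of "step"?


Word: "step" (length 4)
Number of bigrams = 4 - 2 + 1 = 3
  Position 0: "st"
  Position 1: "te"
  Position 2: "ep"
Bigrams = "st", "te", "ep"


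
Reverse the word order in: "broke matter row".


Original: "broke matter row"
Words (1..n): broke | matter | row
Reversed (n..1): row | matter | broke
Result = "row matter broke"


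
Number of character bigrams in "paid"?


Word: "paid" (length 4)
Number of 2-grams = length - 2 + 1 = 4 - 2 + 1
= 3


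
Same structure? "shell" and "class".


Pattern of "shell": [0, 1, 2, 3, 3]
Pattern of "class": [0, 1, 2, 3, 3]
Patterns match
Same pattern = Yes


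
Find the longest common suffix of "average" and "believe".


Word 1: "average"
Word 2: "believe"
Comparing from end:
  Pos -1: 'e' == 'e'
  Pos -2: 'g' != 'v' (stop)
LCS = "e" (length 1)


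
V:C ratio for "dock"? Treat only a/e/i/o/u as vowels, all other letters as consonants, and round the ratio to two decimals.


Word: "dock"
Vowels (a,e,i,o,u): 1
Consonants: 3
Ratio = 1/3
= 0.33


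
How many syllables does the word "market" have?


Word: "market"
Syllable breakdown: mar | ket
Counting: 2 parts
= 2 syllables


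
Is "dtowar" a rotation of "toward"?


Word: "toward", Candidate: "dtowar"
Method: check if candidate is substring of word+word
"towardtoward" contains "dtowar"? Yes
Is rotation = Yes


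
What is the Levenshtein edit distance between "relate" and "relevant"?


Word 1: "relate" (length 6)
Word 2: "relevant" (length 8)
One optimal edit sequence (insert/delete/substitute each cost 1):
  1. keep 'r'
  2. keep 'e'
  3. keep 'l'
  4. insert 'e'  (+1)
  5. insert 'v'  (+1)
  6. keep 'a'
  7. substitute 't' -> 'n'  (+1)
  8. substitute 'e' -> 't'  (+1)
Total edit operations: 4
Edit distance = 4


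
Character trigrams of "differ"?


Word: "differ" (length 6)
Number of trigrams = 6 - 3 + 1 = 4
  Position 0: "dif"
  Position 1: "iff"
  Position 2: "ffe"
  Position 3: "fer"
Trigrams = "dif", "iff", "ffe", "fer"


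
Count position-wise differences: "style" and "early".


Comparing character by character (same length = 5):
  Pos 0: 's' vs 'e' !=
  Pos 1: 't' vs 'a' !=
  Pos 2: 'y' vs 'r' !=
  Pos 3: 'l' vs 'l' =
  Pos 4: 'e' vs 'y' !=
Hamming distance = 4


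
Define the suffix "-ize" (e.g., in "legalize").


Suffix: -ize
As in: legalize -> legal + -ize
Meaning = to make


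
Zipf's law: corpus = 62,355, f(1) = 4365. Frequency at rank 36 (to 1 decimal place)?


Zipf's law: f(r) = f(1) / r
f(1) = 4365
f(36) = 4365 / 36
= 121.3 occurrences


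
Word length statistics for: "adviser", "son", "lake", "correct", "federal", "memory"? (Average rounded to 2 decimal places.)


Lengths: "adviser"=7, "son"=3, "lake"=4, "correct"=7, "federal"=7, "memory"=6
Sum = 34, Count = 6
Average = 34/6 = 5.67
= avg=5.67, min=3, max=7


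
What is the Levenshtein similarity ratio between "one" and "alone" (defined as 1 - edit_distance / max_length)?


Word 1: "one" (length 3)
Word 2: "alone" (length 5)
One optimal edit sequence:
  1. insert 'a'  (+1)
  2. insert 'l'  (+1)
  3. keep 'o'
  4. keep 'n'
  5. keep 'e'
Edit distance = 2
Max length = max(3, 5) = 5
Similarity = 1 - 2/5
= 0.6000


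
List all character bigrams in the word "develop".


Word: "develop" (length 7)
Number of bigrams = 7 - 2 + 1 = 6
  Position 0: "de"
  Position 1: "ev"
  Position 2: "ve"
  Position 3: "el"
  Position 4: "lo"
  Position 5: "op"
Bigrams = "de", "ev", "ve", "el", "lo", "op"


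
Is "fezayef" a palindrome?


Word: "fezayef"
Reversed: "feyazef"
Forward == Backward? fezayef != feyazef
Palindrome = No


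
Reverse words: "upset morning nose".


Original: "upset morning nose"
Words (1..n): upset | morning | nose
Reversed (n..1): nose | morning | upset
Result = "nose morning upset"


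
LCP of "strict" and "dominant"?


Word 1: "strict"
Word 2: "dominant"
Comparing from start:
  Pos 0: 's' != 'd' (stop)
LCP = "" (length 0)


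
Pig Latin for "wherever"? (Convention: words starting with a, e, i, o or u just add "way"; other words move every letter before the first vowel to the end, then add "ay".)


Word: "wherever"
Starts with consonant(s) → move to end, add 'ay'
Consonant cluster: "wh"
Pig Latin = "ereverwhay"


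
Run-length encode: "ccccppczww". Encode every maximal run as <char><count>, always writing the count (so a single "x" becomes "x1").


String: "ccccppczww"
Scanning for consecutive runs:
  'c' x 4
  'p' x 2
  'c' x 1
  'z' x 1
  'w' x 2
RLE = "c4p2c1z1w2"


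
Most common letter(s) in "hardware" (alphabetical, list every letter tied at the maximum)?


Word: "hardware"
Letter counts:
  'a': 2
  'd': 1
  'e': 1
  'h': 1
  'r': 2
  'w': 1
Maximum count = 2
Most frequent = 'a', 'r' (2 times each)


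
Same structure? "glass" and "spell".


Pattern of "glass": [0, 1, 2, 3, 3]
Pattern of "spell": [0, 1, 2, 3, 3]
Patterns match
Same pattern = Yes


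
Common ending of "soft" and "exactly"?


Word 1: "soft"
Word 2: "exactly"
Comparing from end:
  Pos -1: 't' != 'y' (stop)
LCS = "" (length 0)


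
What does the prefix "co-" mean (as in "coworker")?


Prefix: co-
As in: coworker -> co- + worker
Meaning = together


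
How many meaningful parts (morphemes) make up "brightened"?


Word: "brightened"
Morphemes: bright / -en / -ed
Each morpheme carries meaning
= 3 morphemes


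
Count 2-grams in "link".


Word: "link" (length 4)
Number of 2-grams = length - 2 + 1 = 4 - 2 + 1
= 3


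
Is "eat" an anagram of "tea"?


Word 1: "tea" → sorted: aet
Word 2: "eat" → sorted: aet
Same letters? aet == aet
Anagram = Yes


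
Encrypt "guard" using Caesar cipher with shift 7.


Word: "guard"
Shift: 7
Each letter → (letter + shift) mod 26:
  'g' (6) + 7 = 13 → 'n'
  'u' (20) + 7 = 1 → 'b'
  'a' (0) + 7 = 7 → 'h'
  'r' (17) + 7 = 24 → 'y'
  'd' (3) + 7 = 10 → 'k'
Result = "nbhyk"


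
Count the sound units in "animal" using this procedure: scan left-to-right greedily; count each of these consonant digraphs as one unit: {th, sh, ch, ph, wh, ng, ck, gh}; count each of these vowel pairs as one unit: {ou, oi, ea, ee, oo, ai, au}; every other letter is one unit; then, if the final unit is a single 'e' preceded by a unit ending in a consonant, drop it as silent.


Word: "animal" (6 letters)
Left-to-right scan:
  1. 'a' (letter)
  2. 'n' (letter)
  3. 'i' (letter)
  4. 'm' (letter)
  5. 'a' (letter)
  6. 'l' (letter)
Units from scan: 6
Sound units = 6 units


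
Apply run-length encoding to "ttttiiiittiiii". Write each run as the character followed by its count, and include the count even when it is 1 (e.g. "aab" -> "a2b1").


String: "ttttiiiittiiii"
Scanning for consecutive runs:
  't' x 4
  'i' x 4
  't' x 2
  'i' x 4
RLE = "t4i4t2i4"


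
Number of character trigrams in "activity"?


Word: "activity" (length 8)
Number of 3-grams = length - 3 + 1 = 8 - 3 + 1
= 6


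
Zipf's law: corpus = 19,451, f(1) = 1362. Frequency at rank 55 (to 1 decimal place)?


Zipf's law: f(r) = f(1) / r
f(1) = 1362
f(55) = 1362 / 55
= 24.8 occurrences


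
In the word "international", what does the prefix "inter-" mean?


Prefix: inter-
Example: international (inter- + national)
Meaning = between


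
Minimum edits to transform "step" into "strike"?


Word 1: "step" (length 4)
Word 2: "strike" (length 6)
One optimal edit sequence (insert/delete/substitute each cost 1):
  1. keep 's'
  2. keep 't'
  3. insert 'r'  (+1)
  4. insert 'i'  (+1)
  5. substitute 'e' -> 'k'  (+1)
  6. substitute 'p' -> 'e'  (+1)
Total edit operations: 4
Edit distance = 4


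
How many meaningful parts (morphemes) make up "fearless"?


Word: "fearless"
Morphemes: fear / -less
Each morpheme carries meaning
= 2 morphemes


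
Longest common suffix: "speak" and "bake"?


Word 1: "speak"
Word 2: "bake"
Comparing from end:
  Pos -1: 'k' != 'e' (stop)
LCS = "" (length 0)


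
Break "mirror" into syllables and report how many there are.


Word: "mirror"
Syllable breakdown: mir | ror
Counting: 2 parts
= 2 syllables


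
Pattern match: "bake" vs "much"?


Pattern of "bake": [0, 1, 2, 3]
Pattern of "much": [0, 1, 2, 3]
Patterns match
Same pattern = Yes


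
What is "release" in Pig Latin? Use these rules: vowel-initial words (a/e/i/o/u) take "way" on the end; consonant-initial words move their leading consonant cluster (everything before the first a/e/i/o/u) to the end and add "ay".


Word: "release"
Starts with consonant(s) → move to end, add 'ay'
Consonant cluster: "r"
Pig Latin = "eleaseray"


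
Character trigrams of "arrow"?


Word: "arrow" (length 5)
Number of trigrams = 5 - 3 + 1 = 3
  Position 0: "arr"
  Position 1: "rro"
  Position 2: "row"
Trigrams = "arr", "rro", "row"


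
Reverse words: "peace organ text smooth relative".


Original: "peace organ text smooth relative"
Words (1..n): peace | organ | text | smooth | relative
Reversed (n..1): relative | smooth | text | organ | peace
Result = "relative smooth text organ peace"


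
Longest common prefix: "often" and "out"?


Word 1: "often"
Word 2: "out"
Comparing from start:
  Pos 0: 'o' == 'o'
  Pos 1: 'f' != 'u' (stop)
LCP = "o" (length 1)


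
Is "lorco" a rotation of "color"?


Word: "color", Candidate: "lorco"
Method: check if candidate is substring of word+word
"colorcolor" contains "lorco"? Yes
Is rotation = Yes


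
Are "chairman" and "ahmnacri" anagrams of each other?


Word 1: "chairman" → sorted: aachimnr
Word 2: "ahmnacri" → sorted: aachimnr
Same letters? aachimnr == aachimnr
Anagram = Yes


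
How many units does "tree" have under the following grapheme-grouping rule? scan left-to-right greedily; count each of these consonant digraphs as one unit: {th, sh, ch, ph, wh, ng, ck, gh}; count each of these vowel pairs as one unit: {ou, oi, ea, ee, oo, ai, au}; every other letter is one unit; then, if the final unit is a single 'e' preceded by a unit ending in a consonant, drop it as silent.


Word: "tree" (4 letters)
Left-to-right scan:
  (1) 't' (letter)
  (2) 'r' (letter)
  (3) 'ee' (vowel-pair)
Units from scan: 3
Sound units = 3 units


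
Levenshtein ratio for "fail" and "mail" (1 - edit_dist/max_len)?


Word 1: "fail" (length 4)
Word 2: "mail" (length 4)
One optimal edit sequence:
  1. substitute 'f' -> 'm'  (+1)
  2. keep 'a'
  3. keep 'i'
  4. keep 'l'
Edit distance = 1
Max length = max(4, 4) = 4
Similarity = 1 - 1/4
= 0.7500


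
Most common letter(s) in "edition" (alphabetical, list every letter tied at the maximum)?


Word: "edition"
Letter counts:
  'd': 1
  'e': 1
  'i': 2
  'n': 1
  'o': 1
  't': 1
Maximum count = 2
Most frequent = 'i' (2 times each)


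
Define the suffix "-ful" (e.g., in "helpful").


Suffix: -ful
As in: helpful -> help + -ful
Meaning = full of


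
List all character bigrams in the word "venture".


Word: "venture" (length 7)
Number of bigrams = 7 - 2 + 1 = 6
  Position 0: "ve"
  Position 1: "en"
  Position 2: "nt"
  Position 3: "tu"
  Position 4: "ur"
  Position 5: "re"
Bigrams = "ve", "en", "nt", "tu", "ur", "re"


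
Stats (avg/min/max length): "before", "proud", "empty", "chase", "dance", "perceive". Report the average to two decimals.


Lengths: "before"=6, "proud"=5, "empty"=5, "chase"=5, "dance"=5, "perceive"=8
Sum = 34, Count = 6
Average = 34/6 = 5.67
= avg=5.67, min=5, max=8


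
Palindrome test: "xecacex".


Word: "xecacex"
Reversed: "xecacex"
Forward == Backward? xecacex == xecacex
Palindrome = Yes


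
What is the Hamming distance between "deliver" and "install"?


Comparing character by character (same length = 7):
  Pos 0: 'd' vs 'i' !=
  Pos 1: 'e' vs 'n' !=
  Pos 2: 'l' vs 's' !=
  Pos 3: 'i' vs 't' !=
  Pos 4: 'v' vs 'a' !=
  Pos 5: 'e' vs 'l' !=
  Pos 6: 'r' vs 'l' !=
Hamming distance = 7


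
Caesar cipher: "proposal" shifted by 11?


Word: "proposal"
Shift: 11
Each letter → (letter + shift) mod 26:
  'p' (15) + 11 = 0 → 'a'
  'r' (17) + 11 = 2 → 'c'
  'o' (14) + 11 = 25 → 'z'
  'p' (15) + 11 = 0 → 'a'
  'o' (14) + 11 = 25 → 'z'
  's' (18) + 11 = 3 → 'd'
  'a' (0) + 11 = 11 → 'l'
  'l' (11) + 11 = 22 → 'w'
Result = "aczazdlw"


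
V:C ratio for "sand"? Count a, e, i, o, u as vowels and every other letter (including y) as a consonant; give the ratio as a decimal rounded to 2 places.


Word: "sand"
Vowels (a,e,i,o,u): 1
Consonants: 3
Ratio = 1/3
= 0.33


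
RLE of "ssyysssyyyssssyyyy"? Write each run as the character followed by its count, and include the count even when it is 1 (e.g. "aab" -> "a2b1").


String: "ssyysssyyyssssyyyy"
Scanning for consecutive runs:
  's' x 2
  'y' x 2
  's' x 3
  'y' x 3
  's' x 4
  'y' x 4
RLE = "s2y2s3y3s4y4"


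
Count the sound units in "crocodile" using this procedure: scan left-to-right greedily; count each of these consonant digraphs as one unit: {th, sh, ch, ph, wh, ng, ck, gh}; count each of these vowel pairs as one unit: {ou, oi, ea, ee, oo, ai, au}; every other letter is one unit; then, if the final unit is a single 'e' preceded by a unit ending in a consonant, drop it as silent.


Word: "crocodile" (9 letters)
Left-to-right scan:
  (1) 'c' (letter)
  (2) 'r' (letter)
  (3) 'o' (letter)
  (4) 'c' (letter)
  (5) 'o' (letter)
  (6) 'd' (letter)
  (7) 'i' (letter)
  (8) 'l' (letter)
  (9) 'e' (letter)
Units from scan: 9
Final unit is 'e' after a consonant -> drop as silent (-1)
Sound units = 8 units


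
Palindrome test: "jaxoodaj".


Word: "jaxoodaj"
Reversed: "jadooxaj"
Forward == Backward? jaxoodaj != jadooxaj
Palindrome = No


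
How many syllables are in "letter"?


Word: "letter"
Syllable breakdown: let / ter
Counting: 2 parts
= 2 syllables


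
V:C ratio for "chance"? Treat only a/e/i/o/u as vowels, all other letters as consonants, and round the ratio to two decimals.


Word: "chance"
Vowels (a,e,i,o,u): 2
Consonants: 4
Ratio = 2/4
= 0.50


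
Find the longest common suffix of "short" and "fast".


Word 1: "short"
Word 2: "fast"
Comparing from end:
  Pos -1: 't' == 't'
  Pos -2: 'r' != 's' (stop)
LCS = "t" (length 1)


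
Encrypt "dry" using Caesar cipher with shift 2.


Word: "dry"
Shift: 2
Each letter → (letter + shift) mod 26:
  'd' (3) + 2 = 5 → 'f'
  'r' (17) + 2 = 19 → 't'
  'y' (24) + 2 = 0 → 'a'
Result = "fta"


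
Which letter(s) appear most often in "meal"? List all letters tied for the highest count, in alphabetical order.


Word: "meal"
Letter counts:
  'a': 1
  'e': 1
  'l': 1
  'm': 1
Maximum count = 1
Most frequent = 'a', 'e', 'l', 'm' (1 time each)


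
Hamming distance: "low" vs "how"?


Comparing character by character (same length = 3):
  Pos 0: 'l' vs 'h' !=
  Pos 1: 'o' vs 'o' =
  Pos 2: 'w' vs 'w' =
Hamming distance = 1


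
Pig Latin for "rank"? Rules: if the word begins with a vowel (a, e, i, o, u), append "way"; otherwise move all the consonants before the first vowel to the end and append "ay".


Word: "rank"
Starts with consonant(s) → move to end, add 'ay'
Consonant cluster: "r"
Pig Latin = "ankray"


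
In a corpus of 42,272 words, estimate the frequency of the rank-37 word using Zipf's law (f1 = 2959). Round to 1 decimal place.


Zipf's law: f(r) = f(1) / r
f(1) = 2959
f(37) = 2959 / 37
= 80.0 occurrences


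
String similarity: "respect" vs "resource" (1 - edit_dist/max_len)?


Word 1: "respect" (length 7)
Word 2: "resource" (length 8)
One optimal edit sequence:
  1. keep 'r'
  2. keep 'e'
  3. keep 's'
  4. insert 'o'  (+1)
  5. substitute 'p' -> 'u'  (+1)
  6. substitute 'e' -> 'r'  (+1)
  7. keep 'c'
  8. substitute 't' -> 'e'  (+1)
Edit distance = 4
Max length = max(7, 8) = 8
Similarity = 1 - 4/8
= 0.5000


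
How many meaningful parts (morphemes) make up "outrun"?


Word: "outrun"
Morphemes: out- | run
Each morpheme carries meaning
= 2 morphemes


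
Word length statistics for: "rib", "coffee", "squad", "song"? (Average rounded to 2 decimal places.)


Lengths: "rib"=3, "coffee"=6, "squad"=5, "song"=4
Sum = 18, Count = 4
Average = 18/4 = 4.50
= avg=4.50, min=3, max=6


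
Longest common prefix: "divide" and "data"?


Word 1: "divide"
Word 2: "data"
Comparing from start:
  Pos 0: 'd' == 'd'
  Pos 1: 'i' != 'a' (stop)
LCP = "d" (length 1)


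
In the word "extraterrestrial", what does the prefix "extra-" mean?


Prefix: extra-
Example: extraterrestrial (extra- + terrestrial)
Meaning = beyond


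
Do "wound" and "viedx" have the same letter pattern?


Pattern of "wound": [0, 1, 2, 3, 4]
Pattern of "viedx": [0, 1, 2, 3, 4]
Patterns match
Same pattern = Yes


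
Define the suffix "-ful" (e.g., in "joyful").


Suffix: -ful
As in: joyful -> joy + -ful
Meaning = full of


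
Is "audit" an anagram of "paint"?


Word 1: "paint" → sorted: ainpt
Word 2: "audit" → sorted: aditu
Same letters? ainpt != aditu
Anagram = No


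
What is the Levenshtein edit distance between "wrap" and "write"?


Word 1: "wrap" (length 4)
Word 2: "write" (length 5)
One optimal edit sequence (insert/delete/substitute each cost 1):
  1. keep 'w'
  2. keep 'r'
  3. insert 'i'  (+1)
  4. substitute 'a' -> 't'  (+1)
  5. substitute 'p' -> 'e'  (+1)
Total edit operations: 3
Edit distance = 3


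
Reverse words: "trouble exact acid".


Original: "trouble exact acid"
Words (1..n): trouble | exact | acid
Reversed (n..1): acid | exact | trouble
Result = "acid exact trouble"


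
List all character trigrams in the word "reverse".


Word: "reverse" (length 7)
Number of trigrams = 7 - 3 + 1 = 5
  Position 0: "rev"
  Position 1: "eve"
  Position 2: "ver"
  Position 3: "ers"
  Position 4: "rse"
Trigrams = "rev", "eve", "ver", "ers", "rse"


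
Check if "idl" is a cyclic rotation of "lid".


Word: "lid", Candidate: "idl"
Method: check if candidate is substring of word+word
"lidlid" contains "idl"? Yes
Is rotation = Yes


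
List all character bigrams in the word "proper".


Word: "proper" (length 6)
Number of bigrams = 6 - 2 + 1 = 5
  Position 0: "pr"
  Position 1: "ro"
  Position 2: "op"
  Position 3: "pe"
  Position 4: "er"
Bigrams = "pr", "ro", "op", "pe", "er"


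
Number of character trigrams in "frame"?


Word: "frame" (length 5)
Number of 3-grams = length - 3 + 1 = 5 - 3 + 1
= 3


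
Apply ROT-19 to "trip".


Word: "trip"
Shift: 19
Each letter → (letter + shift) mod 26:
  't' (19) + 19 = 12 → 'm'
  'r' (17) + 19 = 10 → 'k'
  'i' (8) + 19 = 1 → 'b'
  'p' (15) + 19 = 8 → 'i'
Result = "mkbi"


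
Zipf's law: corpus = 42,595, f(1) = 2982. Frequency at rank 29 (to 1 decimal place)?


Zipf's law: f(r) = f(1) / r
f(1) = 2982
f(29) = 2982 / 29
= 102.8 occurrences


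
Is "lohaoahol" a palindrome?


Word: "lohaoahol"
Reversed: "lohaoahol"
Forward == Backward? lohaoahol == lohaoahol
Palindrome = Yes


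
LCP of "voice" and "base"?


Word 1: "voice"
Word 2: "base"
Comparing from start:
  Pos 0: 'v' != 'b' (stop)
LCP = "" (length 0)


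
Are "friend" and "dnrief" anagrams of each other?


Word 1: "friend" → sorted: definr
Word 2: "dnrief" → sorted: definr
Same letters? definr == definr
Anagram = Yes


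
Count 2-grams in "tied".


Word: "tied" (length 4)
Number of 2-grams = length - 2 + 1 = 4 - 2 + 1
= 3


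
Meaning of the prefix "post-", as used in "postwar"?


Prefix: post-
As in: postwar -> post- + war
Meaning = after


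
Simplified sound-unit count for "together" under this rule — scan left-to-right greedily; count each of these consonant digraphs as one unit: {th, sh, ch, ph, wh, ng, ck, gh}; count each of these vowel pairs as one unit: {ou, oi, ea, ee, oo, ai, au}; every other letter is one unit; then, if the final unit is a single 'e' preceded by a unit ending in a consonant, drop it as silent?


Word: "together" (8 letters)
Left-to-right scan:
  1. 't' (letter)
  2. 'o' (letter)
  3. 'g' (letter)
  4. 'e' (letter)
  5. 'th' (digraph)
  6. 'e' (letter)
  7. 'r' (letter)
Units from scan: 7
Sound units = 7 units


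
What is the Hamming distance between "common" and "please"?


Comparing character by character (same length = 6):
  Pos 0: 'c' vs 'p' !=
  Pos 1: 'o' vs 'l' !=
  Pos 2: 'm' vs 'e' !=
  Pos 3: 'm' vs 'a' !=
  Pos 4: 'o' vs 's' !=
  Pos 5: 'n' vs 'e' !=
Hamming distance = 6


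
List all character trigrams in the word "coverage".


Word: "coverage" (length 8)
Number of trigrams = 8 - 3 + 1 = 6
  Position 0: "cov"
  Position 1: "ove"
  Position 2: "ver"
  Position 3: "era"
  Position 4: "rag"
  Position 5: "age"
Trigrams = "cov", "ove", "ver", "era", "rag", "age"


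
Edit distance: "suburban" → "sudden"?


Word 1: "suburban" (length 8)
Word 2: "sudden" (length 6)
One optimal edit sequence (insert/delete/substitute each cost 1):
  1. keep 's'
  2. delete 'u'  (+1)
  3. delete 'b'  (+1)
  4. keep 'u'
  5. substitute 'r' -> 'd'  (+1)
  6. substitute 'b' -> 'd'  (+1)
  7. substitute 'a' -> 'e'  (+1)
  8. keep 'n'
Total edit operations: 5
Edit distance = 5


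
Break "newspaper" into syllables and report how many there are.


Word: "newspaper"
Syllable breakdown: news · pa · per
Counting: 3 parts
= 3 syllables


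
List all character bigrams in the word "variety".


Word: "variety" (length 7)
Number of bigrams = 7 - 2 + 1 = 6
  Position 0: "va"
  Position 1: "ar"
  Position 2: "ri"
  Position 3: "ie"
  Position 4: "et"
  Position 5: "ty"
Bigrams = "va", "ar", "ri", "ie", "et", "ty"


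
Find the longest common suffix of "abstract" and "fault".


Word 1: "abstract"
Word 2: "fault"
Comparing from end:
  Pos -1: 't' == 't'
  Pos -2: 'c' != 'l' (stop)
LCS = "t" (length 1)
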